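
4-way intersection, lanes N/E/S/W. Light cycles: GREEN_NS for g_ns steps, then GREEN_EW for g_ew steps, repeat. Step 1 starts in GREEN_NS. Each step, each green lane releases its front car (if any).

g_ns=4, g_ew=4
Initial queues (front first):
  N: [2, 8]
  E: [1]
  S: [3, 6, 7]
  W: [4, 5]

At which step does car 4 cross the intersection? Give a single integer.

Step 1 [NS]: N:car2-GO,E:wait,S:car3-GO,W:wait | queues: N=1 E=1 S=2 W=2
Step 2 [NS]: N:car8-GO,E:wait,S:car6-GO,W:wait | queues: N=0 E=1 S=1 W=2
Step 3 [NS]: N:empty,E:wait,S:car7-GO,W:wait | queues: N=0 E=1 S=0 W=2
Step 4 [NS]: N:empty,E:wait,S:empty,W:wait | queues: N=0 E=1 S=0 W=2
Step 5 [EW]: N:wait,E:car1-GO,S:wait,W:car4-GO | queues: N=0 E=0 S=0 W=1
Step 6 [EW]: N:wait,E:empty,S:wait,W:car5-GO | queues: N=0 E=0 S=0 W=0
Car 4 crosses at step 5

5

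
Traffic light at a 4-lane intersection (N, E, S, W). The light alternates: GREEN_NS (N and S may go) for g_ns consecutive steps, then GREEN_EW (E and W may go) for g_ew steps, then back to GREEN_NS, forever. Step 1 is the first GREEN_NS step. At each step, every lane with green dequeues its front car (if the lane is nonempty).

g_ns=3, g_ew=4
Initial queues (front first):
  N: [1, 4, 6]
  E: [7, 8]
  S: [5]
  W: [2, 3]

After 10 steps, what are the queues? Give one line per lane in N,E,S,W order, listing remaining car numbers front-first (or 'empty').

Step 1 [NS]: N:car1-GO,E:wait,S:car5-GO,W:wait | queues: N=2 E=2 S=0 W=2
Step 2 [NS]: N:car4-GO,E:wait,S:empty,W:wait | queues: N=1 E=2 S=0 W=2
Step 3 [NS]: N:car6-GO,E:wait,S:empty,W:wait | queues: N=0 E=2 S=0 W=2
Step 4 [EW]: N:wait,E:car7-GO,S:wait,W:car2-GO | queues: N=0 E=1 S=0 W=1
Step 5 [EW]: N:wait,E:car8-GO,S:wait,W:car3-GO | queues: N=0 E=0 S=0 W=0

N: empty
E: empty
S: empty
W: empty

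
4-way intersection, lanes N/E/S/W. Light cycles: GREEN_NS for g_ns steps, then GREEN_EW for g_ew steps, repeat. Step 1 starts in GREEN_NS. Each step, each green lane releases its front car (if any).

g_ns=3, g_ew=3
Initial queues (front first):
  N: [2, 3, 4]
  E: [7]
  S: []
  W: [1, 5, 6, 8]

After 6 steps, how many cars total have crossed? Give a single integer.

Step 1 [NS]: N:car2-GO,E:wait,S:empty,W:wait | queues: N=2 E=1 S=0 W=4
Step 2 [NS]: N:car3-GO,E:wait,S:empty,W:wait | queues: N=1 E=1 S=0 W=4
Step 3 [NS]: N:car4-GO,E:wait,S:empty,W:wait | queues: N=0 E=1 S=0 W=4
Step 4 [EW]: N:wait,E:car7-GO,S:wait,W:car1-GO | queues: N=0 E=0 S=0 W=3
Step 5 [EW]: N:wait,E:empty,S:wait,W:car5-GO | queues: N=0 E=0 S=0 W=2
Step 6 [EW]: N:wait,E:empty,S:wait,W:car6-GO | queues: N=0 E=0 S=0 W=1
Cars crossed by step 6: 7

Answer: 7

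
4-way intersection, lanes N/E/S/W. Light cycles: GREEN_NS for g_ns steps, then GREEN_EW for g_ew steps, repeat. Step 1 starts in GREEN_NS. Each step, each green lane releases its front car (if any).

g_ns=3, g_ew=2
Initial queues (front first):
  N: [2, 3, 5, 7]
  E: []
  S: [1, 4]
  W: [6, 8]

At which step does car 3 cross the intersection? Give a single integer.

Step 1 [NS]: N:car2-GO,E:wait,S:car1-GO,W:wait | queues: N=3 E=0 S=1 W=2
Step 2 [NS]: N:car3-GO,E:wait,S:car4-GO,W:wait | queues: N=2 E=0 S=0 W=2
Step 3 [NS]: N:car5-GO,E:wait,S:empty,W:wait | queues: N=1 E=0 S=0 W=2
Step 4 [EW]: N:wait,E:empty,S:wait,W:car6-GO | queues: N=1 E=0 S=0 W=1
Step 5 [EW]: N:wait,E:empty,S:wait,W:car8-GO | queues: N=1 E=0 S=0 W=0
Step 6 [NS]: N:car7-GO,E:wait,S:empty,W:wait | queues: N=0 E=0 S=0 W=0
Car 3 crosses at step 2

2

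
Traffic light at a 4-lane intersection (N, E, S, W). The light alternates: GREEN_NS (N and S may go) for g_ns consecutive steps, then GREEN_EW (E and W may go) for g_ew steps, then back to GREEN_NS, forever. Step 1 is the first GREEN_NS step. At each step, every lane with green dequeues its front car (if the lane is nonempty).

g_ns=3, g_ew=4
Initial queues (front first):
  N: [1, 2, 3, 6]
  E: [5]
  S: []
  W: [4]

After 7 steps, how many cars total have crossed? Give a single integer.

Answer: 5

Derivation:
Step 1 [NS]: N:car1-GO,E:wait,S:empty,W:wait | queues: N=3 E=1 S=0 W=1
Step 2 [NS]: N:car2-GO,E:wait,S:empty,W:wait | queues: N=2 E=1 S=0 W=1
Step 3 [NS]: N:car3-GO,E:wait,S:empty,W:wait | queues: N=1 E=1 S=0 W=1
Step 4 [EW]: N:wait,E:car5-GO,S:wait,W:car4-GO | queues: N=1 E=0 S=0 W=0
Step 5 [EW]: N:wait,E:empty,S:wait,W:empty | queues: N=1 E=0 S=0 W=0
Step 6 [EW]: N:wait,E:empty,S:wait,W:empty | queues: N=1 E=0 S=0 W=0
Step 7 [EW]: N:wait,E:empty,S:wait,W:empty | queues: N=1 E=0 S=0 W=0
Cars crossed by step 7: 5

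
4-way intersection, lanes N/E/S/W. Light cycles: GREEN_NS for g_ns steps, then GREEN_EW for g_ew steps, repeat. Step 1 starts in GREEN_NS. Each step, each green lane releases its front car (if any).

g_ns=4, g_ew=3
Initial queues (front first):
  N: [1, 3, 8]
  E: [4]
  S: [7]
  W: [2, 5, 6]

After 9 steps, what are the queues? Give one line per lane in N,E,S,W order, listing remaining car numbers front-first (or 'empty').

Step 1 [NS]: N:car1-GO,E:wait,S:car7-GO,W:wait | queues: N=2 E=1 S=0 W=3
Step 2 [NS]: N:car3-GO,E:wait,S:empty,W:wait | queues: N=1 E=1 S=0 W=3
Step 3 [NS]: N:car8-GO,E:wait,S:empty,W:wait | queues: N=0 E=1 S=0 W=3
Step 4 [NS]: N:empty,E:wait,S:empty,W:wait | queues: N=0 E=1 S=0 W=3
Step 5 [EW]: N:wait,E:car4-GO,S:wait,W:car2-GO | queues: N=0 E=0 S=0 W=2
Step 6 [EW]: N:wait,E:empty,S:wait,W:car5-GO | queues: N=0 E=0 S=0 W=1
Step 7 [EW]: N:wait,E:empty,S:wait,W:car6-GO | queues: N=0 E=0 S=0 W=0

N: empty
E: empty
S: empty
W: empty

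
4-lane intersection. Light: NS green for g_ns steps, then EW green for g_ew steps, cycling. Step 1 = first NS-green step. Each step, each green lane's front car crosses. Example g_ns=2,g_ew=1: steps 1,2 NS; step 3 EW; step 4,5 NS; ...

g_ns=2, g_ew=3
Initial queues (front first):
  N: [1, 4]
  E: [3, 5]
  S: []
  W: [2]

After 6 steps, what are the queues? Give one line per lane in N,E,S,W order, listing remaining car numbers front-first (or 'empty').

Step 1 [NS]: N:car1-GO,E:wait,S:empty,W:wait | queues: N=1 E=2 S=0 W=1
Step 2 [NS]: N:car4-GO,E:wait,S:empty,W:wait | queues: N=0 E=2 S=0 W=1
Step 3 [EW]: N:wait,E:car3-GO,S:wait,W:car2-GO | queues: N=0 E=1 S=0 W=0
Step 4 [EW]: N:wait,E:car5-GO,S:wait,W:empty | queues: N=0 E=0 S=0 W=0

N: empty
E: empty
S: empty
W: empty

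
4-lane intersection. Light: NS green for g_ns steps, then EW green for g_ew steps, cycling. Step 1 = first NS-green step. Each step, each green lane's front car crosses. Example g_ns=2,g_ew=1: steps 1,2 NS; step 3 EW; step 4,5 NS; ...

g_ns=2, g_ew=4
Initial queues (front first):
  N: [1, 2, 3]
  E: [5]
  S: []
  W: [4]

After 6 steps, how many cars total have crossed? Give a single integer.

Answer: 4

Derivation:
Step 1 [NS]: N:car1-GO,E:wait,S:empty,W:wait | queues: N=2 E=1 S=0 W=1
Step 2 [NS]: N:car2-GO,E:wait,S:empty,W:wait | queues: N=1 E=1 S=0 W=1
Step 3 [EW]: N:wait,E:car5-GO,S:wait,W:car4-GO | queues: N=1 E=0 S=0 W=0
Step 4 [EW]: N:wait,E:empty,S:wait,W:empty | queues: N=1 E=0 S=0 W=0
Step 5 [EW]: N:wait,E:empty,S:wait,W:empty | queues: N=1 E=0 S=0 W=0
Step 6 [EW]: N:wait,E:empty,S:wait,W:empty | queues: N=1 E=0 S=0 W=0
Cars crossed by step 6: 4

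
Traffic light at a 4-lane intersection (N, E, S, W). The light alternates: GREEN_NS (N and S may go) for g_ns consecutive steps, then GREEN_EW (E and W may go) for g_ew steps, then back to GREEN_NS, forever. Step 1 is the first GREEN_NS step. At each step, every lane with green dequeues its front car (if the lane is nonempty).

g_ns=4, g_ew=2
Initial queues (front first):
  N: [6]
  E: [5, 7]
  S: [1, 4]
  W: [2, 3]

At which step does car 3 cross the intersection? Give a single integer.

Step 1 [NS]: N:car6-GO,E:wait,S:car1-GO,W:wait | queues: N=0 E=2 S=1 W=2
Step 2 [NS]: N:empty,E:wait,S:car4-GO,W:wait | queues: N=0 E=2 S=0 W=2
Step 3 [NS]: N:empty,E:wait,S:empty,W:wait | queues: N=0 E=2 S=0 W=2
Step 4 [NS]: N:empty,E:wait,S:empty,W:wait | queues: N=0 E=2 S=0 W=2
Step 5 [EW]: N:wait,E:car5-GO,S:wait,W:car2-GO | queues: N=0 E=1 S=0 W=1
Step 6 [EW]: N:wait,E:car7-GO,S:wait,W:car3-GO | queues: N=0 E=0 S=0 W=0
Car 3 crosses at step 6

6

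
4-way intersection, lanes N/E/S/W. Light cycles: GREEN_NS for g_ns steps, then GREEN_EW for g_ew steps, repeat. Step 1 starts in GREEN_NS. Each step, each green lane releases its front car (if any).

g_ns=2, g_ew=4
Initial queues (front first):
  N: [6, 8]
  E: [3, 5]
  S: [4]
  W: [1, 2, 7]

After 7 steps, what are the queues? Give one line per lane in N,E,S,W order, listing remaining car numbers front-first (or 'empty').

Step 1 [NS]: N:car6-GO,E:wait,S:car4-GO,W:wait | queues: N=1 E=2 S=0 W=3
Step 2 [NS]: N:car8-GO,E:wait,S:empty,W:wait | queues: N=0 E=2 S=0 W=3
Step 3 [EW]: N:wait,E:car3-GO,S:wait,W:car1-GO | queues: N=0 E=1 S=0 W=2
Step 4 [EW]: N:wait,E:car5-GO,S:wait,W:car2-GO | queues: N=0 E=0 S=0 W=1
Step 5 [EW]: N:wait,E:empty,S:wait,W:car7-GO | queues: N=0 E=0 S=0 W=0

N: empty
E: empty
S: empty
W: empty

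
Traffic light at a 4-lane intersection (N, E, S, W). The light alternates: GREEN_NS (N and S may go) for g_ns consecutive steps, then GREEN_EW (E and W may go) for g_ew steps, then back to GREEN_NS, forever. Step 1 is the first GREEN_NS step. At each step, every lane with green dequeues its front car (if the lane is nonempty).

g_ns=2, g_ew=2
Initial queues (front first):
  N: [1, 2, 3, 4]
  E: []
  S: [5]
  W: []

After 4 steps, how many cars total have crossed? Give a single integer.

Answer: 3

Derivation:
Step 1 [NS]: N:car1-GO,E:wait,S:car5-GO,W:wait | queues: N=3 E=0 S=0 W=0
Step 2 [NS]: N:car2-GO,E:wait,S:empty,W:wait | queues: N=2 E=0 S=0 W=0
Step 3 [EW]: N:wait,E:empty,S:wait,W:empty | queues: N=2 E=0 S=0 W=0
Step 4 [EW]: N:wait,E:empty,S:wait,W:empty | queues: N=2 E=0 S=0 W=0
Cars crossed by step 4: 3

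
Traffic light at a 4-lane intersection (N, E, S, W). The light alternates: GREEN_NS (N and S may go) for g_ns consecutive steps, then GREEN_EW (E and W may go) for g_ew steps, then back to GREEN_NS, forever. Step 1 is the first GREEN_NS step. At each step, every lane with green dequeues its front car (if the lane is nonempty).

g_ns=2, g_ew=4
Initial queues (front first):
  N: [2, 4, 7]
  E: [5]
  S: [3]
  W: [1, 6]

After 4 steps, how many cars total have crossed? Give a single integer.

Answer: 6

Derivation:
Step 1 [NS]: N:car2-GO,E:wait,S:car3-GO,W:wait | queues: N=2 E=1 S=0 W=2
Step 2 [NS]: N:car4-GO,E:wait,S:empty,W:wait | queues: N=1 E=1 S=0 W=2
Step 3 [EW]: N:wait,E:car5-GO,S:wait,W:car1-GO | queues: N=1 E=0 S=0 W=1
Step 4 [EW]: N:wait,E:empty,S:wait,W:car6-GO | queues: N=1 E=0 S=0 W=0
Cars crossed by step 4: 6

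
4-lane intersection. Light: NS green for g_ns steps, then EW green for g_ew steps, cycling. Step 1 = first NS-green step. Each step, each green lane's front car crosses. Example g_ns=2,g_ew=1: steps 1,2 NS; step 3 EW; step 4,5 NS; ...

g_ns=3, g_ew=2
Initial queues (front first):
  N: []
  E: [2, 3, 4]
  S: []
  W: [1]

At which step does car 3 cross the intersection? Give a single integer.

Step 1 [NS]: N:empty,E:wait,S:empty,W:wait | queues: N=0 E=3 S=0 W=1
Step 2 [NS]: N:empty,E:wait,S:empty,W:wait | queues: N=0 E=3 S=0 W=1
Step 3 [NS]: N:empty,E:wait,S:empty,W:wait | queues: N=0 E=3 S=0 W=1
Step 4 [EW]: N:wait,E:car2-GO,S:wait,W:car1-GO | queues: N=0 E=2 S=0 W=0
Step 5 [EW]: N:wait,E:car3-GO,S:wait,W:empty | queues: N=0 E=1 S=0 W=0
Step 6 [NS]: N:empty,E:wait,S:empty,W:wait | queues: N=0 E=1 S=0 W=0
Step 7 [NS]: N:empty,E:wait,S:empty,W:wait | queues: N=0 E=1 S=0 W=0
Step 8 [NS]: N:empty,E:wait,S:empty,W:wait | queues: N=0 E=1 S=0 W=0
Step 9 [EW]: N:wait,E:car4-GO,S:wait,W:empty | queues: N=0 E=0 S=0 W=0
Car 3 crosses at step 5

5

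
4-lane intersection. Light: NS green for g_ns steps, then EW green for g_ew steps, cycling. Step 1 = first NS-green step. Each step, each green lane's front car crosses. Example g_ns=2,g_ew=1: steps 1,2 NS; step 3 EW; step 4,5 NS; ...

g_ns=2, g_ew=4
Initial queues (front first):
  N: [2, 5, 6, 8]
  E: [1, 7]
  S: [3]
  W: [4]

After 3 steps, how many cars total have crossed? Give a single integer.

Answer: 5

Derivation:
Step 1 [NS]: N:car2-GO,E:wait,S:car3-GO,W:wait | queues: N=3 E=2 S=0 W=1
Step 2 [NS]: N:car5-GO,E:wait,S:empty,W:wait | queues: N=2 E=2 S=0 W=1
Step 3 [EW]: N:wait,E:car1-GO,S:wait,W:car4-GO | queues: N=2 E=1 S=0 W=0
Cars crossed by step 3: 5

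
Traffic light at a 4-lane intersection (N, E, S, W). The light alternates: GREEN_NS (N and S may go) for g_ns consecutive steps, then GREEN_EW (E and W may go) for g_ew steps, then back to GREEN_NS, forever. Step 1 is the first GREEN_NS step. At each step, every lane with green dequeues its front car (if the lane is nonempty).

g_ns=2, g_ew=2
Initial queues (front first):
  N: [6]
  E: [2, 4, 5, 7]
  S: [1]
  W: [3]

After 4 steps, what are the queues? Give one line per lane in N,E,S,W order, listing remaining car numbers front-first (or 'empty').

Step 1 [NS]: N:car6-GO,E:wait,S:car1-GO,W:wait | queues: N=0 E=4 S=0 W=1
Step 2 [NS]: N:empty,E:wait,S:empty,W:wait | queues: N=0 E=4 S=0 W=1
Step 3 [EW]: N:wait,E:car2-GO,S:wait,W:car3-GO | queues: N=0 E=3 S=0 W=0
Step 4 [EW]: N:wait,E:car4-GO,S:wait,W:empty | queues: N=0 E=2 S=0 W=0

N: empty
E: 5 7
S: empty
W: empty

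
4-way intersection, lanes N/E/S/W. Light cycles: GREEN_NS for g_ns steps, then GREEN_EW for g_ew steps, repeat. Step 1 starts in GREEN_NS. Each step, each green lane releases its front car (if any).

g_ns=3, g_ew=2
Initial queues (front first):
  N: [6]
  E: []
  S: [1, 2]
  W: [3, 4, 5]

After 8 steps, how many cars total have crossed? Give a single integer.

Answer: 5

Derivation:
Step 1 [NS]: N:car6-GO,E:wait,S:car1-GO,W:wait | queues: N=0 E=0 S=1 W=3
Step 2 [NS]: N:empty,E:wait,S:car2-GO,W:wait | queues: N=0 E=0 S=0 W=3
Step 3 [NS]: N:empty,E:wait,S:empty,W:wait | queues: N=0 E=0 S=0 W=3
Step 4 [EW]: N:wait,E:empty,S:wait,W:car3-GO | queues: N=0 E=0 S=0 W=2
Step 5 [EW]: N:wait,E:empty,S:wait,W:car4-GO | queues: N=0 E=0 S=0 W=1
Step 6 [NS]: N:empty,E:wait,S:empty,W:wait | queues: N=0 E=0 S=0 W=1
Step 7 [NS]: N:empty,E:wait,S:empty,W:wait | queues: N=0 E=0 S=0 W=1
Step 8 [NS]: N:empty,E:wait,S:empty,W:wait | queues: N=0 E=0 S=0 W=1
Cars crossed by step 8: 5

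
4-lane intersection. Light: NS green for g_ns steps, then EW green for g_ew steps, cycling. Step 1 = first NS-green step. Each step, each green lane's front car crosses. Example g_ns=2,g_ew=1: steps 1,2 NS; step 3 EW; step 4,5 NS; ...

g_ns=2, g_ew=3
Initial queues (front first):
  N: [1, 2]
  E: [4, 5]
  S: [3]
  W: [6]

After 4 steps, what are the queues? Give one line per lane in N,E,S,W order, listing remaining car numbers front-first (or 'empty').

Step 1 [NS]: N:car1-GO,E:wait,S:car3-GO,W:wait | queues: N=1 E=2 S=0 W=1
Step 2 [NS]: N:car2-GO,E:wait,S:empty,W:wait | queues: N=0 E=2 S=0 W=1
Step 3 [EW]: N:wait,E:car4-GO,S:wait,W:car6-GO | queues: N=0 E=1 S=0 W=0
Step 4 [EW]: N:wait,E:car5-GO,S:wait,W:empty | queues: N=0 E=0 S=0 W=0

N: empty
E: empty
S: empty
W: empty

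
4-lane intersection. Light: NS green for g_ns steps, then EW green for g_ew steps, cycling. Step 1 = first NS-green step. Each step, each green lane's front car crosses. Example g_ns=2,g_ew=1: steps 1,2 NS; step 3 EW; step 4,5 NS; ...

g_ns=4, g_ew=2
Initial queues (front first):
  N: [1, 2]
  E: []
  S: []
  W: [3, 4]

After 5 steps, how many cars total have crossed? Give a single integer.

Step 1 [NS]: N:car1-GO,E:wait,S:empty,W:wait | queues: N=1 E=0 S=0 W=2
Step 2 [NS]: N:car2-GO,E:wait,S:empty,W:wait | queues: N=0 E=0 S=0 W=2
Step 3 [NS]: N:empty,E:wait,S:empty,W:wait | queues: N=0 E=0 S=0 W=2
Step 4 [NS]: N:empty,E:wait,S:empty,W:wait | queues: N=0 E=0 S=0 W=2
Step 5 [EW]: N:wait,E:empty,S:wait,W:car3-GO | queues: N=0 E=0 S=0 W=1
Cars crossed by step 5: 3

Answer: 3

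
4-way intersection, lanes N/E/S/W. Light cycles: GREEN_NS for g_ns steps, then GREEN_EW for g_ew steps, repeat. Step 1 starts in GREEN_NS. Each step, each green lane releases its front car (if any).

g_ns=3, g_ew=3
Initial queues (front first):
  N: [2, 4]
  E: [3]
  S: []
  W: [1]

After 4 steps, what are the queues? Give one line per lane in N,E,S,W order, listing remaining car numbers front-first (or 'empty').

Step 1 [NS]: N:car2-GO,E:wait,S:empty,W:wait | queues: N=1 E=1 S=0 W=1
Step 2 [NS]: N:car4-GO,E:wait,S:empty,W:wait | queues: N=0 E=1 S=0 W=1
Step 3 [NS]: N:empty,E:wait,S:empty,W:wait | queues: N=0 E=1 S=0 W=1
Step 4 [EW]: N:wait,E:car3-GO,S:wait,W:car1-GO | queues: N=0 E=0 S=0 W=0

N: empty
E: empty
S: empty
W: empty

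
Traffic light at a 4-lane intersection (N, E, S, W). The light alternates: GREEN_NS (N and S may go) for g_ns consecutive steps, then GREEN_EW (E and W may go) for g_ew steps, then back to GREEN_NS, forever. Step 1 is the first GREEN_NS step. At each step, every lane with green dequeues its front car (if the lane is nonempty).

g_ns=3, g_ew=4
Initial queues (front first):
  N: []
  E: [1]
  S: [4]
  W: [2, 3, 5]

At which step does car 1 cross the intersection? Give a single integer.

Step 1 [NS]: N:empty,E:wait,S:car4-GO,W:wait | queues: N=0 E=1 S=0 W=3
Step 2 [NS]: N:empty,E:wait,S:empty,W:wait | queues: N=0 E=1 S=0 W=3
Step 3 [NS]: N:empty,E:wait,S:empty,W:wait | queues: N=0 E=1 S=0 W=3
Step 4 [EW]: N:wait,E:car1-GO,S:wait,W:car2-GO | queues: N=0 E=0 S=0 W=2
Step 5 [EW]: N:wait,E:empty,S:wait,W:car3-GO | queues: N=0 E=0 S=0 W=1
Step 6 [EW]: N:wait,E:empty,S:wait,W:car5-GO | queues: N=0 E=0 S=0 W=0
Car 1 crosses at step 4

4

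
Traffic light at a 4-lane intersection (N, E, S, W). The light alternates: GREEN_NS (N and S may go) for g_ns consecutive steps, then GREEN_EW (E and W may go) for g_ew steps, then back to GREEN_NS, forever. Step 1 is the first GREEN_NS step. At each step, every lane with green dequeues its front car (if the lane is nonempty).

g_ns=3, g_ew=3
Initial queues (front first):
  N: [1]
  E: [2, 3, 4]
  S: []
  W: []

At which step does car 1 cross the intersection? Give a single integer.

Step 1 [NS]: N:car1-GO,E:wait,S:empty,W:wait | queues: N=0 E=3 S=0 W=0
Step 2 [NS]: N:empty,E:wait,S:empty,W:wait | queues: N=0 E=3 S=0 W=0
Step 3 [NS]: N:empty,E:wait,S:empty,W:wait | queues: N=0 E=3 S=0 W=0
Step 4 [EW]: N:wait,E:car2-GO,S:wait,W:empty | queues: N=0 E=2 S=0 W=0
Step 5 [EW]: N:wait,E:car3-GO,S:wait,W:empty | queues: N=0 E=1 S=0 W=0
Step 6 [EW]: N:wait,E:car4-GO,S:wait,W:empty | queues: N=0 E=0 S=0 W=0
Car 1 crosses at step 1

1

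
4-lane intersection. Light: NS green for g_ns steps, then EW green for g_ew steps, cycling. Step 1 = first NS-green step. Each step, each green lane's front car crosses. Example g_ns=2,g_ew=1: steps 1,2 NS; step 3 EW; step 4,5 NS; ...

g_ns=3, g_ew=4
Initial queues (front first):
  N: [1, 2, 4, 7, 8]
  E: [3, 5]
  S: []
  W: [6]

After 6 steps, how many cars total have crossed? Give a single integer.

Answer: 6

Derivation:
Step 1 [NS]: N:car1-GO,E:wait,S:empty,W:wait | queues: N=4 E=2 S=0 W=1
Step 2 [NS]: N:car2-GO,E:wait,S:empty,W:wait | queues: N=3 E=2 S=0 W=1
Step 3 [NS]: N:car4-GO,E:wait,S:empty,W:wait | queues: N=2 E=2 S=0 W=1
Step 4 [EW]: N:wait,E:car3-GO,S:wait,W:car6-GO | queues: N=2 E=1 S=0 W=0
Step 5 [EW]: N:wait,E:car5-GO,S:wait,W:empty | queues: N=2 E=0 S=0 W=0
Step 6 [EW]: N:wait,E:empty,S:wait,W:empty | queues: N=2 E=0 S=0 W=0
Cars crossed by step 6: 6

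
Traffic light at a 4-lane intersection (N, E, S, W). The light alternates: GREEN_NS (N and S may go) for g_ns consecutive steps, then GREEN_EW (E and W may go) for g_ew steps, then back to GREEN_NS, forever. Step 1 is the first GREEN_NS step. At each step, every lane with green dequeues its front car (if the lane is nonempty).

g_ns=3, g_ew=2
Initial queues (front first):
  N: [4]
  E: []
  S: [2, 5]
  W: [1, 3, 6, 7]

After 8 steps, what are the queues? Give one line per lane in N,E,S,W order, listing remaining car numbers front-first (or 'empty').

Step 1 [NS]: N:car4-GO,E:wait,S:car2-GO,W:wait | queues: N=0 E=0 S=1 W=4
Step 2 [NS]: N:empty,E:wait,S:car5-GO,W:wait | queues: N=0 E=0 S=0 W=4
Step 3 [NS]: N:empty,E:wait,S:empty,W:wait | queues: N=0 E=0 S=0 W=4
Step 4 [EW]: N:wait,E:empty,S:wait,W:car1-GO | queues: N=0 E=0 S=0 W=3
Step 5 [EW]: N:wait,E:empty,S:wait,W:car3-GO | queues: N=0 E=0 S=0 W=2
Step 6 [NS]: N:empty,E:wait,S:empty,W:wait | queues: N=0 E=0 S=0 W=2
Step 7 [NS]: N:empty,E:wait,S:empty,W:wait | queues: N=0 E=0 S=0 W=2
Step 8 [NS]: N:empty,E:wait,S:empty,W:wait | queues: N=0 E=0 S=0 W=2

N: empty
E: empty
S: empty
W: 6 7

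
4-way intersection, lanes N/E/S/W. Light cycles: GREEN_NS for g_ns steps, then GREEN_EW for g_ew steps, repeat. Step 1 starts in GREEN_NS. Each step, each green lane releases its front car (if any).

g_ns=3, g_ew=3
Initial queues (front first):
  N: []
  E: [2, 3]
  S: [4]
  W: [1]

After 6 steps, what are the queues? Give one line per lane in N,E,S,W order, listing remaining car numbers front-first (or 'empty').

Step 1 [NS]: N:empty,E:wait,S:car4-GO,W:wait | queues: N=0 E=2 S=0 W=1
Step 2 [NS]: N:empty,E:wait,S:empty,W:wait | queues: N=0 E=2 S=0 W=1
Step 3 [NS]: N:empty,E:wait,S:empty,W:wait | queues: N=0 E=2 S=0 W=1
Step 4 [EW]: N:wait,E:car2-GO,S:wait,W:car1-GO | queues: N=0 E=1 S=0 W=0
Step 5 [EW]: N:wait,E:car3-GO,S:wait,W:empty | queues: N=0 E=0 S=0 W=0

N: empty
E: empty
S: empty
W: empty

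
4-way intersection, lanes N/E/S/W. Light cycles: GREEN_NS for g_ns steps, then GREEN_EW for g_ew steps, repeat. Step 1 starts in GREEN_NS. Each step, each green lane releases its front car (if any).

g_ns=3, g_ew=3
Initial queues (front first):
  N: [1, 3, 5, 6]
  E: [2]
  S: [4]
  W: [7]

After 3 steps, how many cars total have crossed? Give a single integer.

Answer: 4

Derivation:
Step 1 [NS]: N:car1-GO,E:wait,S:car4-GO,W:wait | queues: N=3 E=1 S=0 W=1
Step 2 [NS]: N:car3-GO,E:wait,S:empty,W:wait | queues: N=2 E=1 S=0 W=1
Step 3 [NS]: N:car5-GO,E:wait,S:empty,W:wait | queues: N=1 E=1 S=0 W=1
Cars crossed by step 3: 4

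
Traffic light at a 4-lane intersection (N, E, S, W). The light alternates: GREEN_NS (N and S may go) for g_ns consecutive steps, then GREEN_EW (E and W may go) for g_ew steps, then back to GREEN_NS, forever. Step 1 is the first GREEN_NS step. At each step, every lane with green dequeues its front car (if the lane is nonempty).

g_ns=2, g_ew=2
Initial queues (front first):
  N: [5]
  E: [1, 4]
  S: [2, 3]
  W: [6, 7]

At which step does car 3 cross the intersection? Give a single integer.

Step 1 [NS]: N:car5-GO,E:wait,S:car2-GO,W:wait | queues: N=0 E=2 S=1 W=2
Step 2 [NS]: N:empty,E:wait,S:car3-GO,W:wait | queues: N=0 E=2 S=0 W=2
Step 3 [EW]: N:wait,E:car1-GO,S:wait,W:car6-GO | queues: N=0 E=1 S=0 W=1
Step 4 [EW]: N:wait,E:car4-GO,S:wait,W:car7-GO | queues: N=0 E=0 S=0 W=0
Car 3 crosses at step 2

2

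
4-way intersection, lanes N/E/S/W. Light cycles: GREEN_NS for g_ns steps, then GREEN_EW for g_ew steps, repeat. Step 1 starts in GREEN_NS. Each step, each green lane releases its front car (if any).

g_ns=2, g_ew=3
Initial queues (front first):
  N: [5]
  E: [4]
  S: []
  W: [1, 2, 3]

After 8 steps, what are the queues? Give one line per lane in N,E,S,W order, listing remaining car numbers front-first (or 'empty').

Step 1 [NS]: N:car5-GO,E:wait,S:empty,W:wait | queues: N=0 E=1 S=0 W=3
Step 2 [NS]: N:empty,E:wait,S:empty,W:wait | queues: N=0 E=1 S=0 W=3
Step 3 [EW]: N:wait,E:car4-GO,S:wait,W:car1-GO | queues: N=0 E=0 S=0 W=2
Step 4 [EW]: N:wait,E:empty,S:wait,W:car2-GO | queues: N=0 E=0 S=0 W=1
Step 5 [EW]: N:wait,E:empty,S:wait,W:car3-GO | queues: N=0 E=0 S=0 W=0

N: empty
E: empty
S: empty
W: empty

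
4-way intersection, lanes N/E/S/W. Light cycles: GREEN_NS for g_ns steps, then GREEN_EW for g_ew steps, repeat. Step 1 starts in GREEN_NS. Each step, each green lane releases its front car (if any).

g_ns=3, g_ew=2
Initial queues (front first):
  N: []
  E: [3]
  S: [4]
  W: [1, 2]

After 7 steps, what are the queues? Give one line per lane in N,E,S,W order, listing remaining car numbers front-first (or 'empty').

Step 1 [NS]: N:empty,E:wait,S:car4-GO,W:wait | queues: N=0 E=1 S=0 W=2
Step 2 [NS]: N:empty,E:wait,S:empty,W:wait | queues: N=0 E=1 S=0 W=2
Step 3 [NS]: N:empty,E:wait,S:empty,W:wait | queues: N=0 E=1 S=0 W=2
Step 4 [EW]: N:wait,E:car3-GO,S:wait,W:car1-GO | queues: N=0 E=0 S=0 W=1
Step 5 [EW]: N:wait,E:empty,S:wait,W:car2-GO | queues: N=0 E=0 S=0 W=0

N: empty
E: empty
S: empty
W: empty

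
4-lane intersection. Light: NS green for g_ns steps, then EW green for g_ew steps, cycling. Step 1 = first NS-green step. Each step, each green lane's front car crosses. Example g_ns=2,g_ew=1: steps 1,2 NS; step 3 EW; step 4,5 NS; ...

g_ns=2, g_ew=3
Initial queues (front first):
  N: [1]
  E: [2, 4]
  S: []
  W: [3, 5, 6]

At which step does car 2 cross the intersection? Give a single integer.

Step 1 [NS]: N:car1-GO,E:wait,S:empty,W:wait | queues: N=0 E=2 S=0 W=3
Step 2 [NS]: N:empty,E:wait,S:empty,W:wait | queues: N=0 E=2 S=0 W=3
Step 3 [EW]: N:wait,E:car2-GO,S:wait,W:car3-GO | queues: N=0 E=1 S=0 W=2
Step 4 [EW]: N:wait,E:car4-GO,S:wait,W:car5-GO | queues: N=0 E=0 S=0 W=1
Step 5 [EW]: N:wait,E:empty,S:wait,W:car6-GO | queues: N=0 E=0 S=0 W=0
Car 2 crosses at step 3

3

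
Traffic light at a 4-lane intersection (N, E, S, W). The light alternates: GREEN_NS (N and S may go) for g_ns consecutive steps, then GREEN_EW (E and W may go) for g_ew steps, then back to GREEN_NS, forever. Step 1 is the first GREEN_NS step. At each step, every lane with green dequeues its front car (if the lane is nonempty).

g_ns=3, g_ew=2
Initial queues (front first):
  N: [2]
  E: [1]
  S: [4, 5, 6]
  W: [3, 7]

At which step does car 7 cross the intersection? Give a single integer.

Step 1 [NS]: N:car2-GO,E:wait,S:car4-GO,W:wait | queues: N=0 E=1 S=2 W=2
Step 2 [NS]: N:empty,E:wait,S:car5-GO,W:wait | queues: N=0 E=1 S=1 W=2
Step 3 [NS]: N:empty,E:wait,S:car6-GO,W:wait | queues: N=0 E=1 S=0 W=2
Step 4 [EW]: N:wait,E:car1-GO,S:wait,W:car3-GO | queues: N=0 E=0 S=0 W=1
Step 5 [EW]: N:wait,E:empty,S:wait,W:car7-GO | queues: N=0 E=0 S=0 W=0
Car 7 crosses at step 5

5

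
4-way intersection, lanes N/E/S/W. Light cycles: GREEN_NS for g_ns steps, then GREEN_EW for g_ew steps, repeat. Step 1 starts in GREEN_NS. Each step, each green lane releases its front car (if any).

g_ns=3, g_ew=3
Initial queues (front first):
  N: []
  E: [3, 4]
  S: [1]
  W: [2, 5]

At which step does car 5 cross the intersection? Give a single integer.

Step 1 [NS]: N:empty,E:wait,S:car1-GO,W:wait | queues: N=0 E=2 S=0 W=2
Step 2 [NS]: N:empty,E:wait,S:empty,W:wait | queues: N=0 E=2 S=0 W=2
Step 3 [NS]: N:empty,E:wait,S:empty,W:wait | queues: N=0 E=2 S=0 W=2
Step 4 [EW]: N:wait,E:car3-GO,S:wait,W:car2-GO | queues: N=0 E=1 S=0 W=1
Step 5 [EW]: N:wait,E:car4-GO,S:wait,W:car5-GO | queues: N=0 E=0 S=0 W=0
Car 5 crosses at step 5

5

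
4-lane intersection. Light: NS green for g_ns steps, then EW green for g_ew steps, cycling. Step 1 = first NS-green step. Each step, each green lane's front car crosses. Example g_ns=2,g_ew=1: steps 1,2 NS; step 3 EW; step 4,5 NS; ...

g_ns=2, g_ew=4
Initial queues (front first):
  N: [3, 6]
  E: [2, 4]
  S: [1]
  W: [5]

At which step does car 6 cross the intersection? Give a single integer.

Step 1 [NS]: N:car3-GO,E:wait,S:car1-GO,W:wait | queues: N=1 E=2 S=0 W=1
Step 2 [NS]: N:car6-GO,E:wait,S:empty,W:wait | queues: N=0 E=2 S=0 W=1
Step 3 [EW]: N:wait,E:car2-GO,S:wait,W:car5-GO | queues: N=0 E=1 S=0 W=0
Step 4 [EW]: N:wait,E:car4-GO,S:wait,W:empty | queues: N=0 E=0 S=0 W=0
Car 6 crosses at step 2

2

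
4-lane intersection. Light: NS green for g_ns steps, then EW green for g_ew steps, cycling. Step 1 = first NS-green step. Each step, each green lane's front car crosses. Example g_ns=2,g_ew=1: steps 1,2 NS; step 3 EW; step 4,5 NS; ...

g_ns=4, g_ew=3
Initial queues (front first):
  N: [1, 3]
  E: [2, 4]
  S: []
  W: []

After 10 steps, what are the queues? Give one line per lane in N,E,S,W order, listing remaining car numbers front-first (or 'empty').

Step 1 [NS]: N:car1-GO,E:wait,S:empty,W:wait | queues: N=1 E=2 S=0 W=0
Step 2 [NS]: N:car3-GO,E:wait,S:empty,W:wait | queues: N=0 E=2 S=0 W=0
Step 3 [NS]: N:empty,E:wait,S:empty,W:wait | queues: N=0 E=2 S=0 W=0
Step 4 [NS]: N:empty,E:wait,S:empty,W:wait | queues: N=0 E=2 S=0 W=0
Step 5 [EW]: N:wait,E:car2-GO,S:wait,W:empty | queues: N=0 E=1 S=0 W=0
Step 6 [EW]: N:wait,E:car4-GO,S:wait,W:empty | queues: N=0 E=0 S=0 W=0

N: empty
E: empty
S: empty
W: empty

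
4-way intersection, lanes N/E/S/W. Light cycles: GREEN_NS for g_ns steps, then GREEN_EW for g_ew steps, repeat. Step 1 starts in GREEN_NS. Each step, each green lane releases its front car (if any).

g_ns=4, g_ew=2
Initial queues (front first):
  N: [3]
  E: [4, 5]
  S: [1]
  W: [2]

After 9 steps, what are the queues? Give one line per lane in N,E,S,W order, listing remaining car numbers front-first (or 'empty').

Step 1 [NS]: N:car3-GO,E:wait,S:car1-GO,W:wait | queues: N=0 E=2 S=0 W=1
Step 2 [NS]: N:empty,E:wait,S:empty,W:wait | queues: N=0 E=2 S=0 W=1
Step 3 [NS]: N:empty,E:wait,S:empty,W:wait | queues: N=0 E=2 S=0 W=1
Step 4 [NS]: N:empty,E:wait,S:empty,W:wait | queues: N=0 E=2 S=0 W=1
Step 5 [EW]: N:wait,E:car4-GO,S:wait,W:car2-GO | queues: N=0 E=1 S=0 W=0
Step 6 [EW]: N:wait,E:car5-GO,S:wait,W:empty | queues: N=0 E=0 S=0 W=0

N: empty
E: empty
S: empty
W: empty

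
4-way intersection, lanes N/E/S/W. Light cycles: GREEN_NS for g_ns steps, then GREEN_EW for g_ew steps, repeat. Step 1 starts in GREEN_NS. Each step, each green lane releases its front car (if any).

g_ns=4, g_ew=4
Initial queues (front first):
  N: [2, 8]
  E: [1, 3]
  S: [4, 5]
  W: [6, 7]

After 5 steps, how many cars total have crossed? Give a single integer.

Step 1 [NS]: N:car2-GO,E:wait,S:car4-GO,W:wait | queues: N=1 E=2 S=1 W=2
Step 2 [NS]: N:car8-GO,E:wait,S:car5-GO,W:wait | queues: N=0 E=2 S=0 W=2
Step 3 [NS]: N:empty,E:wait,S:empty,W:wait | queues: N=0 E=2 S=0 W=2
Step 4 [NS]: N:empty,E:wait,S:empty,W:wait | queues: N=0 E=2 S=0 W=2
Step 5 [EW]: N:wait,E:car1-GO,S:wait,W:car6-GO | queues: N=0 E=1 S=0 W=1
Cars crossed by step 5: 6

Answer: 6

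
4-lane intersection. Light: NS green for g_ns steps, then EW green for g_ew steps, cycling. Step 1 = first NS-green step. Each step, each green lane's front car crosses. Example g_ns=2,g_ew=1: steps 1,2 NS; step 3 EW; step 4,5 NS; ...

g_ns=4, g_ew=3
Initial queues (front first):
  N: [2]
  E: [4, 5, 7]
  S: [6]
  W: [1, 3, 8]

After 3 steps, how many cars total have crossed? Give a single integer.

Answer: 2

Derivation:
Step 1 [NS]: N:car2-GO,E:wait,S:car6-GO,W:wait | queues: N=0 E=3 S=0 W=3
Step 2 [NS]: N:empty,E:wait,S:empty,W:wait | queues: N=0 E=3 S=0 W=3
Step 3 [NS]: N:empty,E:wait,S:empty,W:wait | queues: N=0 E=3 S=0 W=3
Cars crossed by step 3: 2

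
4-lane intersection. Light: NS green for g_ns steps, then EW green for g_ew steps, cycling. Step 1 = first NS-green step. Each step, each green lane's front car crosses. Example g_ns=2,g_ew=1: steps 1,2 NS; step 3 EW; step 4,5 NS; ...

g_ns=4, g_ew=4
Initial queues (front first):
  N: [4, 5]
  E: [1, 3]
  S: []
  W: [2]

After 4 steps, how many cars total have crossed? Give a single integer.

Step 1 [NS]: N:car4-GO,E:wait,S:empty,W:wait | queues: N=1 E=2 S=0 W=1
Step 2 [NS]: N:car5-GO,E:wait,S:empty,W:wait | queues: N=0 E=2 S=0 W=1
Step 3 [NS]: N:empty,E:wait,S:empty,W:wait | queues: N=0 E=2 S=0 W=1
Step 4 [NS]: N:empty,E:wait,S:empty,W:wait | queues: N=0 E=2 S=0 W=1
Cars crossed by step 4: 2

Answer: 2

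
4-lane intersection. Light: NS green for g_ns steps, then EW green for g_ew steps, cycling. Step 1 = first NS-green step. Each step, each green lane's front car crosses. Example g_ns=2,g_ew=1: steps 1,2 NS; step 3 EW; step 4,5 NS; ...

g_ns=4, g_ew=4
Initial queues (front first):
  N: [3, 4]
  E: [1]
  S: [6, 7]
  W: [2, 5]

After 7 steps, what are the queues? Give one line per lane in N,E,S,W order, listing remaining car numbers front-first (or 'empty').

Step 1 [NS]: N:car3-GO,E:wait,S:car6-GO,W:wait | queues: N=1 E=1 S=1 W=2
Step 2 [NS]: N:car4-GO,E:wait,S:car7-GO,W:wait | queues: N=0 E=1 S=0 W=2
Step 3 [NS]: N:empty,E:wait,S:empty,W:wait | queues: N=0 E=1 S=0 W=2
Step 4 [NS]: N:empty,E:wait,S:empty,W:wait | queues: N=0 E=1 S=0 W=2
Step 5 [EW]: N:wait,E:car1-GO,S:wait,W:car2-GO | queues: N=0 E=0 S=0 W=1
Step 6 [EW]: N:wait,E:empty,S:wait,W:car5-GO | queues: N=0 E=0 S=0 W=0

N: empty
E: empty
S: empty
W: empty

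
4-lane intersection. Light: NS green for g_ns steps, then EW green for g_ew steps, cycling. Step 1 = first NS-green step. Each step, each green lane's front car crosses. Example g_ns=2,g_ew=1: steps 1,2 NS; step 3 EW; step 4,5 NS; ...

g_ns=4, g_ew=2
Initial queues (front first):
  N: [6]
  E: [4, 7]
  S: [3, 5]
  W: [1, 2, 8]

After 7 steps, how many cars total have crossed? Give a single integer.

Step 1 [NS]: N:car6-GO,E:wait,S:car3-GO,W:wait | queues: N=0 E=2 S=1 W=3
Step 2 [NS]: N:empty,E:wait,S:car5-GO,W:wait | queues: N=0 E=2 S=0 W=3
Step 3 [NS]: N:empty,E:wait,S:empty,W:wait | queues: N=0 E=2 S=0 W=3
Step 4 [NS]: N:empty,E:wait,S:empty,W:wait | queues: N=0 E=2 S=0 W=3
Step 5 [EW]: N:wait,E:car4-GO,S:wait,W:car1-GO | queues: N=0 E=1 S=0 W=2
Step 6 [EW]: N:wait,E:car7-GO,S:wait,W:car2-GO | queues: N=0 E=0 S=0 W=1
Step 7 [NS]: N:empty,E:wait,S:empty,W:wait | queues: N=0 E=0 S=0 W=1
Cars crossed by step 7: 7

Answer: 7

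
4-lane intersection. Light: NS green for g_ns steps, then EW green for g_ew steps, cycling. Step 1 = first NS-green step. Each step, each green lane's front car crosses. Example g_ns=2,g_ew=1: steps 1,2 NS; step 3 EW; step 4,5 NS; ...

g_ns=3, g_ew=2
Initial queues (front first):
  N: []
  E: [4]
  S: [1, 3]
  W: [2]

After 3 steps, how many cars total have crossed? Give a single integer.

Answer: 2

Derivation:
Step 1 [NS]: N:empty,E:wait,S:car1-GO,W:wait | queues: N=0 E=1 S=1 W=1
Step 2 [NS]: N:empty,E:wait,S:car3-GO,W:wait | queues: N=0 E=1 S=0 W=1
Step 3 [NS]: N:empty,E:wait,S:empty,W:wait | queues: N=0 E=1 S=0 W=1
Cars crossed by step 3: 2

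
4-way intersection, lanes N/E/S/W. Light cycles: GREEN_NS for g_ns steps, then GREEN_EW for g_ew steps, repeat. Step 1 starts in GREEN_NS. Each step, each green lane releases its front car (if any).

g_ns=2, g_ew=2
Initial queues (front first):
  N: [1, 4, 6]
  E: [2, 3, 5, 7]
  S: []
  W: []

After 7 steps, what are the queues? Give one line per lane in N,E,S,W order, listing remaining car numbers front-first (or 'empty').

Step 1 [NS]: N:car1-GO,E:wait,S:empty,W:wait | queues: N=2 E=4 S=0 W=0
Step 2 [NS]: N:car4-GO,E:wait,S:empty,W:wait | queues: N=1 E=4 S=0 W=0
Step 3 [EW]: N:wait,E:car2-GO,S:wait,W:empty | queues: N=1 E=3 S=0 W=0
Step 4 [EW]: N:wait,E:car3-GO,S:wait,W:empty | queues: N=1 E=2 S=0 W=0
Step 5 [NS]: N:car6-GO,E:wait,S:empty,W:wait | queues: N=0 E=2 S=0 W=0
Step 6 [NS]: N:empty,E:wait,S:empty,W:wait | queues: N=0 E=2 S=0 W=0
Step 7 [EW]: N:wait,E:car5-GO,S:wait,W:empty | queues: N=0 E=1 S=0 W=0

N: empty
E: 7
S: empty
W: empty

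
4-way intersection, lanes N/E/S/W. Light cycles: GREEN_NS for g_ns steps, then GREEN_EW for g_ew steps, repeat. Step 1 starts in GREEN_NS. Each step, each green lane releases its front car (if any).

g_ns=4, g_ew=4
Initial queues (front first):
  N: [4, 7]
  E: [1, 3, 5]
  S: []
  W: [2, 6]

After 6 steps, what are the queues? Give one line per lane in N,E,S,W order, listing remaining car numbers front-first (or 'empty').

Step 1 [NS]: N:car4-GO,E:wait,S:empty,W:wait | queues: N=1 E=3 S=0 W=2
Step 2 [NS]: N:car7-GO,E:wait,S:empty,W:wait | queues: N=0 E=3 S=0 W=2
Step 3 [NS]: N:empty,E:wait,S:empty,W:wait | queues: N=0 E=3 S=0 W=2
Step 4 [NS]: N:empty,E:wait,S:empty,W:wait | queues: N=0 E=3 S=0 W=2
Step 5 [EW]: N:wait,E:car1-GO,S:wait,W:car2-GO | queues: N=0 E=2 S=0 W=1
Step 6 [EW]: N:wait,E:car3-GO,S:wait,W:car6-GO | queues: N=0 E=1 S=0 W=0

N: empty
E: 5
S: empty
W: empty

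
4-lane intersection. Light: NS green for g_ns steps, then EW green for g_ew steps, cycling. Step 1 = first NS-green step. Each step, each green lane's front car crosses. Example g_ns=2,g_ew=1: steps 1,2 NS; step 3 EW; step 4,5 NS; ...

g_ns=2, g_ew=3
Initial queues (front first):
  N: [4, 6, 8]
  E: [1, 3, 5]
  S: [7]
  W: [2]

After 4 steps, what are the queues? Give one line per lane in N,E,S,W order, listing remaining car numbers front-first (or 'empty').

Step 1 [NS]: N:car4-GO,E:wait,S:car7-GO,W:wait | queues: N=2 E=3 S=0 W=1
Step 2 [NS]: N:car6-GO,E:wait,S:empty,W:wait | queues: N=1 E=3 S=0 W=1
Step 3 [EW]: N:wait,E:car1-GO,S:wait,W:car2-GO | queues: N=1 E=2 S=0 W=0
Step 4 [EW]: N:wait,E:car3-GO,S:wait,W:empty | queues: N=1 E=1 S=0 W=0

N: 8
E: 5
S: empty
W: empty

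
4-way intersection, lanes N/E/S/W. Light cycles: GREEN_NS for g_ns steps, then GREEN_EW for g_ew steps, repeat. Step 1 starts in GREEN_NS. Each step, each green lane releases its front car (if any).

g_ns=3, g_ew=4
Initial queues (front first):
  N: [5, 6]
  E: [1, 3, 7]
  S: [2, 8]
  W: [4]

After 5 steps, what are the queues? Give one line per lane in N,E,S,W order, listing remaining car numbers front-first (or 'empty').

Step 1 [NS]: N:car5-GO,E:wait,S:car2-GO,W:wait | queues: N=1 E=3 S=1 W=1
Step 2 [NS]: N:car6-GO,E:wait,S:car8-GO,W:wait | queues: N=0 E=3 S=0 W=1
Step 3 [NS]: N:empty,E:wait,S:empty,W:wait | queues: N=0 E=3 S=0 W=1
Step 4 [EW]: N:wait,E:car1-GO,S:wait,W:car4-GO | queues: N=0 E=2 S=0 W=0
Step 5 [EW]: N:wait,E:car3-GO,S:wait,W:empty | queues: N=0 E=1 S=0 W=0

N: empty
E: 7
S: empty
W: empty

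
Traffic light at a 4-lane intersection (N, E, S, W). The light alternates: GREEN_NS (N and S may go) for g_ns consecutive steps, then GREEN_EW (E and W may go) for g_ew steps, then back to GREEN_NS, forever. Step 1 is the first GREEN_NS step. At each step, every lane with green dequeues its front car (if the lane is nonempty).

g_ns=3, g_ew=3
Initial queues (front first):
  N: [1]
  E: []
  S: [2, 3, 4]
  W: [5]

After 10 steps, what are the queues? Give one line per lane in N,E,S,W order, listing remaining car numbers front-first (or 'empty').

Step 1 [NS]: N:car1-GO,E:wait,S:car2-GO,W:wait | queues: N=0 E=0 S=2 W=1
Step 2 [NS]: N:empty,E:wait,S:car3-GO,W:wait | queues: N=0 E=0 S=1 W=1
Step 3 [NS]: N:empty,E:wait,S:car4-GO,W:wait | queues: N=0 E=0 S=0 W=1
Step 4 [EW]: N:wait,E:empty,S:wait,W:car5-GO | queues: N=0 E=0 S=0 W=0

N: empty
E: empty
S: empty
W: empty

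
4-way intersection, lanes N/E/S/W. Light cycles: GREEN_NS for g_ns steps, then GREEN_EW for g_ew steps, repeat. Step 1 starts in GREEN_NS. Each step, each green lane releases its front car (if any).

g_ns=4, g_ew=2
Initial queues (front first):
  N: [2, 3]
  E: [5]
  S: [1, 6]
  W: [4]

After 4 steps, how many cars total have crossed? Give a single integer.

Step 1 [NS]: N:car2-GO,E:wait,S:car1-GO,W:wait | queues: N=1 E=1 S=1 W=1
Step 2 [NS]: N:car3-GO,E:wait,S:car6-GO,W:wait | queues: N=0 E=1 S=0 W=1
Step 3 [NS]: N:empty,E:wait,S:empty,W:wait | queues: N=0 E=1 S=0 W=1
Step 4 [NS]: N:empty,E:wait,S:empty,W:wait | queues: N=0 E=1 S=0 W=1
Cars crossed by step 4: 4

Answer: 4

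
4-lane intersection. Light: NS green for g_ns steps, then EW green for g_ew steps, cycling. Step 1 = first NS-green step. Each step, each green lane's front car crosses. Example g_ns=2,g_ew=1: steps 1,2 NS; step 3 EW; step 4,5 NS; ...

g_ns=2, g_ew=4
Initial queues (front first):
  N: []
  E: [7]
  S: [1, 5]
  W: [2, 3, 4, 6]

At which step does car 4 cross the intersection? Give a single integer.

Step 1 [NS]: N:empty,E:wait,S:car1-GO,W:wait | queues: N=0 E=1 S=1 W=4
Step 2 [NS]: N:empty,E:wait,S:car5-GO,W:wait | queues: N=0 E=1 S=0 W=4
Step 3 [EW]: N:wait,E:car7-GO,S:wait,W:car2-GO | queues: N=0 E=0 S=0 W=3
Step 4 [EW]: N:wait,E:empty,S:wait,W:car3-GO | queues: N=0 E=0 S=0 W=2
Step 5 [EW]: N:wait,E:empty,S:wait,W:car4-GO | queues: N=0 E=0 S=0 W=1
Step 6 [EW]: N:wait,E:empty,S:wait,W:car6-GO | queues: N=0 E=0 S=0 W=0
Car 4 crosses at step 5

5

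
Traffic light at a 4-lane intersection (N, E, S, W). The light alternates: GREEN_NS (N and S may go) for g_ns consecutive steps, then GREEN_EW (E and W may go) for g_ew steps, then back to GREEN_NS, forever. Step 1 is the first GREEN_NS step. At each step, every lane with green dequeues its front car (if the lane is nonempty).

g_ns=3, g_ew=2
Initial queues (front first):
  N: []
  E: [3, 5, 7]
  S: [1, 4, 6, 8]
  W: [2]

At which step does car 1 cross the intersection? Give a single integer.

Step 1 [NS]: N:empty,E:wait,S:car1-GO,W:wait | queues: N=0 E=3 S=3 W=1
Step 2 [NS]: N:empty,E:wait,S:car4-GO,W:wait | queues: N=0 E=3 S=2 W=1
Step 3 [NS]: N:empty,E:wait,S:car6-GO,W:wait | queues: N=0 E=3 S=1 W=1
Step 4 [EW]: N:wait,E:car3-GO,S:wait,W:car2-GO | queues: N=0 E=2 S=1 W=0
Step 5 [EW]: N:wait,E:car5-GO,S:wait,W:empty | queues: N=0 E=1 S=1 W=0
Step 6 [NS]: N:empty,E:wait,S:car8-GO,W:wait | queues: N=0 E=1 S=0 W=0
Step 7 [NS]: N:empty,E:wait,S:empty,W:wait | queues: N=0 E=1 S=0 W=0
Step 8 [NS]: N:empty,E:wait,S:empty,W:wait | queues: N=0 E=1 S=0 W=0
Step 9 [EW]: N:wait,E:car7-GO,S:wait,W:empty | queues: N=0 E=0 S=0 W=0
Car 1 crosses at step 1

1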